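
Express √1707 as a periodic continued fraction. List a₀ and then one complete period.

[41; 3, 6, 41, 6, 3, 82]

a₀ = ⌊√1707⌋ = 41.
With m₀=0, d₀=1 and mₖ₊₁ = dₖaₖ − mₖ, dₖ₊₁ = (n − mₖ₊₁²)/dₖ, aₖ₊₁ = ⌊(a₀+mₖ₊₁)/dₖ₊₁⌋:
  k=1: m=41, d=26, a=3
  k=2: m=37, d=13, a=6
  k=3: m=41, d=2, a=41
  k=4: m=41, d=13, a=6
  k=5: m=37, d=26, a=3
  k=6: m=41, d=1, a=82
d=1 and a=2a₀=82 at k=6, so the next step gives (m, d) = (41, 26) again — its k=1 value — and the period has length 6.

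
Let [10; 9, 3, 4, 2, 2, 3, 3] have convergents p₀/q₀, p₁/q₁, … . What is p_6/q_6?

Using pₖ = aₖpₖ₋₁ + pₖ₋₂, qₖ = aₖqₖ₋₁ + qₖ₋₂ (with p₋₁=1, p₋₂=0, q₋₁=0, q₋₂=1):
  k=0: a=10, p=10, q=1
  k=1: a=9, p=91, q=9
  k=2: a=3, p=283, q=28
  k=3: a=4, p=1223, q=121
  k=4: a=2, p=2729, q=270
  k=5: a=2, p=6681, q=661
  k=6: a=3, p=22772, q=2253

22772/2253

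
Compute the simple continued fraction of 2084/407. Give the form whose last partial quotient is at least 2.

[5; 8, 3, 3, 1, 3]

2084 = 5*407 + 49
407 = 8*49 + 15
49 = 3*15 + 4
15 = 3*4 + 3
4 = 1*3 + 1
3 = 3*1 + 0  (stop)
So 2084/407 = [5; 8, 3, 3, 1, 3].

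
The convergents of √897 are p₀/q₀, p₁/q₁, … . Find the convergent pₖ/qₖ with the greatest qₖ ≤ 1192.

√897 = [29; 1, 18, 1, 58, …] (period length 4).
Convergents:
  p_0/q_0 = 29/1
  p_1/q_1 = 30/1
  p_2/q_2 = 569/19
  p_3/q_3 = 599/20
  p_4/q_4 = 35311/1179
  p_5/q_5 = 35910/1199
q_4 = 1179 ≤ 1192 < 1199 = q_5, so the answer is 35311/1179.

35311/1179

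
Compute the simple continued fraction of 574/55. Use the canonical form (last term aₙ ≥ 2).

574 = 10×55 + 24
55 = 2×24 + 7
24 = 3×7 + 3
7 = 2×3 + 1
3 = 3×1 + 0  (stop)
So 574/55 = [10; 2, 3, 2, 3].

[10; 2, 3, 2, 3]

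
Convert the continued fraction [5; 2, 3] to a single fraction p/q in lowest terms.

Using pₖ = aₖpₖ₋₁ + pₖ₋₂ and qₖ = aₖqₖ₋₁ + qₖ₋₂:
  k=0: a=5, p=5, q=1
  k=1: a=2, p=11, q=2
  k=2: a=3, p=38, q=7

38/7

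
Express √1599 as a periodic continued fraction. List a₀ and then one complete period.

[39; 1, 78]

a₀ = ⌊√1599⌋ = 39.
With m₀=0, d₀=1 and mₖ₊₁ = dₖaₖ − mₖ, dₖ₊₁ = (n − mₖ₊₁²)/dₖ, aₖ₊₁ = ⌊(a₀+mₖ₊₁)/dₖ₊₁⌋:
  k=1: m=39, d=78, a=1
  k=2: m=39, d=1, a=78
d=1 and a=2a₀=78 at k=2, so the next step gives (m, d) = (39, 78) again — its k=1 value — and the period has length 2.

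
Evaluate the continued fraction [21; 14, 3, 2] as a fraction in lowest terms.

Fold from the inside: start with 2/1.
  3 + 1/2 = 7/2
  14 + 2/7 = 100/7
  21 + 7/100 = 2107/100

2107/100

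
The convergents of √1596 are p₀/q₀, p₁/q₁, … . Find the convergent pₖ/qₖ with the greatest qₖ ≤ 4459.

63880/1599

√1596 = [39; 1, 18, 1, 78, …] (period length 4).
Convergents:
  p_0/q_0 = 39/1
  p_1/q_1 = 40/1
  p_2/q_2 = 759/19
  p_3/q_3 = 799/20
  p_4/q_4 = 63081/1579
  p_5/q_5 = 63880/1599
  p_6/q_6 = 1212921/30361
q_5 = 1599 ≤ 4459 < 30361 = q_6, so the answer is 63880/1599.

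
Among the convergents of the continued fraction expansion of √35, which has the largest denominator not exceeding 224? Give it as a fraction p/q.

√35 = [5; 1, 10, …] (period length 2).
Convergents:
  p_0/q_0 = 5/1
  p_1/q_1 = 6/1
  p_2/q_2 = 65/11
  p_3/q_3 = 71/12
  p_4/q_4 = 775/131
  p_5/q_5 = 846/143
  p_6/q_6 = 9235/1561
q_5 = 143 ≤ 224 < 1561 = q_6, so the answer is 846/143.

846/143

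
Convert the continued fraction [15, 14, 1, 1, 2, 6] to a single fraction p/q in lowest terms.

7037/467

Fold from the inside: start with 6/1.
  2 + 1/6 = 13/6
  1 + 6/13 = 19/13
  1 + 13/19 = 32/19
  14 + 19/32 = 467/32
  15 + 32/467 = 7037/467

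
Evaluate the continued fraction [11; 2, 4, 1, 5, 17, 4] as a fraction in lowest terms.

51081/4460

Fold from the inside: start with 4/1.
  17 + 1/4 = 69/4
  5 + 4/69 = 349/69
  1 + 69/349 = 418/349
  4 + 349/418 = 2021/418
  2 + 418/2021 = 4460/2021
  11 + 2021/4460 = 51081/4460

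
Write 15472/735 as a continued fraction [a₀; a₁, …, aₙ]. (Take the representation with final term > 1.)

[21; 19, 1, 6, 2, 2]

15472 = 21×735 + 37
735 = 19×37 + 32
37 = 1×32 + 5
32 = 6×5 + 2
5 = 2×2 + 1
2 = 2×1 + 0  (stop)
So 15472/735 = [21; 19, 1, 6, 2, 2].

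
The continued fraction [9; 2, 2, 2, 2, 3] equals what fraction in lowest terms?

932/99

Fold from the inside: start with 3/1.
  2 + 1/3 = 7/3
  2 + 3/7 = 17/7
  2 + 7/17 = 41/17
  2 + 17/41 = 99/41
  9 + 41/99 = 932/99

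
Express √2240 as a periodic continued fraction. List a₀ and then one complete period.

[47; 3, 23, 3, 94]

a₀ = ⌊√2240⌋ = 47.
With m₀=0, d₀=1 and mₖ₊₁ = dₖaₖ − mₖ, dₖ₊₁ = (n − mₖ₊₁²)/dₖ, aₖ₊₁ = ⌊(a₀+mₖ₊₁)/dₖ₊₁⌋:
  k=1: m=47, d=31, a=3
  k=2: m=46, d=4, a=23
  k=3: m=46, d=31, a=3
  k=4: m=47, d=1, a=94
d=1 and a=2a₀=94 at k=4, so the next step gives (m, d) = (47, 31) again — its k=1 value — and the period has length 4.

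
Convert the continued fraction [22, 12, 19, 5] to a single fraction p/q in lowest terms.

25550/1157

Using pₖ = aₖpₖ₋₁ + pₖ₋₂ and qₖ = aₖqₖ₋₁ + qₖ₋₂:
  k=0: a=22, p=22, q=1
  k=1: a=12, p=265, q=12
  k=2: a=19, p=5057, q=229
  k=3: a=5, p=25550, q=1157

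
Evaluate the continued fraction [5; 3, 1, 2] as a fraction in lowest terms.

58/11

Fold from the inside: start with 2/1.
  1 + 1/2 = 3/2
  3 + 2/3 = 11/3
  5 + 3/11 = 58/11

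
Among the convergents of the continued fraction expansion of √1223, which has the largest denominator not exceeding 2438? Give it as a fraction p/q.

√1223 = [34; 1, 33, 1, 68, …] (period length 4).
Convergents:
  p_0/q_0 = 34/1
  p_1/q_1 = 35/1
  p_2/q_2 = 1189/34
  p_3/q_3 = 1224/35
  p_4/q_4 = 84421/2414
  p_5/q_5 = 85645/2449
q_4 = 2414 ≤ 2438 < 2449 = q_5, so the answer is 84421/2414.

84421/2414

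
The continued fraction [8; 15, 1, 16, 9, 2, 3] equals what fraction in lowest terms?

Using pₖ = aₖpₖ₋₁ + pₖ₋₂ and qₖ = aₖqₖ₋₁ + qₖ₋₂:
  k=0: a=8, p=8, q=1
  k=1: a=15, p=121, q=15
  k=2: a=1, p=129, q=16
  k=3: a=16, p=2185, q=271
  k=4: a=9, p=19794, q=2455
  k=5: a=2, p=41773, q=5181
  k=6: a=3, p=145113, q=17998

145113/17998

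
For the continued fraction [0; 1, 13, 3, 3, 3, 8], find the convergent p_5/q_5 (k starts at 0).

439/472

Using pₖ = aₖpₖ₋₁ + pₖ₋₂, qₖ = aₖqₖ₋₁ + qₖ₋₂ (with p₋₁=1, p₋₂=0, q₋₁=0, q₋₂=1):
  k=0: a=0, p=0, q=1
  k=1: a=1, p=1, q=1
  k=2: a=13, p=13, q=14
  k=3: a=3, p=40, q=43
  k=4: a=3, p=133, q=143
  k=5: a=3, p=439, q=472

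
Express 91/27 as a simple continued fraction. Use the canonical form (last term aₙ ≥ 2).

[3; 2, 1, 2, 3]

91 = 3·27 + 10
27 = 2·10 + 7
10 = 1·7 + 3
7 = 2·3 + 1
3 = 3·1 + 0  (stop)
So 91/27 = [3; 2, 1, 2, 3].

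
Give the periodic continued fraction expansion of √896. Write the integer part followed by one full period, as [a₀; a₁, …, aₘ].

[29; 1, 13, 1, 58]

a₀ = ⌊√896⌋ = 29.
With m₀=0, d₀=1 and mₖ₊₁ = dₖaₖ − mₖ, dₖ₊₁ = (n − mₖ₊₁²)/dₖ, aₖ₊₁ = ⌊(a₀+mₖ₊₁)/dₖ₊₁⌋:
  k=1: m=29, d=55, a=1
  k=2: m=26, d=4, a=13
  k=3: m=26, d=55, a=1
  k=4: m=29, d=1, a=58
d=1 and a=2a₀=58 at k=4, so the next step gives (m, d) = (29, 55) again — its k=1 value — and the period has length 4.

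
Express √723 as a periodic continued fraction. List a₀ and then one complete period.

a₀ = ⌊√723⌋ = 26.

[26; 1, 7, 1, 52]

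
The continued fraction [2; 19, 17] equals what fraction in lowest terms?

Using pₖ = aₖpₖ₋₁ + pₖ₋₂ and qₖ = aₖqₖ₋₁ + qₖ₋₂:
  k=0: a=2, p=2, q=1
  k=1: a=19, p=39, q=19
  k=2: a=17, p=665, q=324

665/324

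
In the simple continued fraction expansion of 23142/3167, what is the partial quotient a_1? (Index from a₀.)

23142 = 7·3167 + 973   →  a_0 = 7
3167 = 3·973 + 248   →  a_1 = 3

3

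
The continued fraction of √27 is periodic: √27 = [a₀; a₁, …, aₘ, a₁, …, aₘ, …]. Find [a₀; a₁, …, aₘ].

a₀ = ⌊√27⌋ = 5.
With m₀=0, d₀=1 and mₖ₊₁ = dₖaₖ − mₖ, dₖ₊₁ = (n − mₖ₊₁²)/dₖ, aₖ₊₁ = ⌊(a₀+mₖ₊₁)/dₖ₊₁⌋:
  k=1: m=5, d=2, a=5
  k=2: m=5, d=1, a=10
d=1 and a=2a₀=10 at k=2, so the next step gives (m, d) = (5, 2) again — its k=1 value — and the period has length 2.

[5; 5, 10]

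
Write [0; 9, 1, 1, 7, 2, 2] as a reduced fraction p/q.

Using pₖ = aₖpₖ₋₁ + pₖ₋₂ and qₖ = aₖqₖ₋₁ + qₖ₋₂:
  k=0: a=0, p=0, q=1
  k=1: a=9, p=1, q=9
  k=2: a=1, p=1, q=10
  k=3: a=1, p=2, q=19
  k=4: a=7, p=15, q=143
  k=5: a=2, p=32, q=305
  k=6: a=2, p=79, q=753

79/753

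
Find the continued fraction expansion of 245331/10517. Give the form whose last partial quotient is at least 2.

245331 = 23*10517 + 3440
10517 = 3*3440 + 197
3440 = 17*197 + 91
197 = 2*91 + 15
91 = 6*15 + 1
15 = 15*1 + 0  (stop)
So 245331/10517 = [23; 3, 17, 2, 6, 15].

[23; 3, 17, 2, 6, 15]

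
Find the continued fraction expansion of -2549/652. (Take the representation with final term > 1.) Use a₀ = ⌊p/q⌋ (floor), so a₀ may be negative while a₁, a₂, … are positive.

-2549 = -4×652 + 59
652 = 11×59 + 3
59 = 19×3 + 2
3 = 1×2 + 1
2 = 2×1 + 0  (stop)
So -2549/652 = [-4; 11, 19, 1, 2].

[-4; 11, 19, 1, 2]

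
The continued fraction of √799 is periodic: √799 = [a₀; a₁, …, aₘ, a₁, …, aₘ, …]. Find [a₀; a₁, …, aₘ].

a₀ = ⌊√799⌋ = 28.
With m₀=0, d₀=1 and mₖ₊₁ = dₖaₖ − mₖ, dₖ₊₁ = (n − mₖ₊₁²)/dₖ, aₖ₊₁ = ⌊(a₀+mₖ₊₁)/dₖ₊₁⌋:
  k=1: m=28, d=15, a=3
  k=2: m=17, d=34, a=1
  k=3: m=17, d=15, a=3
  k=4: m=28, d=1, a=56
d=1 and a=2a₀=56 at k=4, so the next step gives (m, d) = (28, 15) again — its k=1 value — and the period has length 4.

[28; 3, 1, 3, 56]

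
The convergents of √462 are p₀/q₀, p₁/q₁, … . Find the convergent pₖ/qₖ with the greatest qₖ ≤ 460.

√462 = [21; 2, 42, …] (period length 2).
Convergents:
  p_0/q_0 = 21/1
  p_1/q_1 = 43/2
  p_2/q_2 = 1827/85
  p_3/q_3 = 3697/172
  p_4/q_4 = 157101/7309
q_3 = 172 ≤ 460 < 7309 = q_4, so the answer is 3697/172.

3697/172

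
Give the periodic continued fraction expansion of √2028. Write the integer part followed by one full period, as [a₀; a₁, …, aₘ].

a₀ = ⌊√2028⌋ = 45.

[45; 30, 90]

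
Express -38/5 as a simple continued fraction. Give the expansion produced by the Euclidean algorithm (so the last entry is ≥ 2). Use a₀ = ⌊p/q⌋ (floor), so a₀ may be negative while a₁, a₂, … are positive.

-38 = -8·5 + 2
5 = 2·2 + 1
2 = 2·1 + 0  (stop)
So -38/5 = [-8; 2, 2].

[-8; 2, 2]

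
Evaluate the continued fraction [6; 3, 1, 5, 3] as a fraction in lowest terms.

Using pₖ = aₖpₖ₋₁ + pₖ₋₂ and qₖ = aₖqₖ₋₁ + qₖ₋₂:
  k=0: a=6, p=6, q=1
  k=1: a=3, p=19, q=3
  k=2: a=1, p=25, q=4
  k=3: a=5, p=144, q=23
  k=4: a=3, p=457, q=73

457/73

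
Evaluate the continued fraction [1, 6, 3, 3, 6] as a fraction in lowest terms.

460/397

Using pₖ = aₖpₖ₋₁ + pₖ₋₂ and qₖ = aₖqₖ₋₁ + qₖ₋₂:
  k=0: a=1, p=1, q=1
  k=1: a=6, p=7, q=6
  k=2: a=3, p=22, q=19
  k=3: a=3, p=73, q=63
  k=4: a=6, p=460, q=397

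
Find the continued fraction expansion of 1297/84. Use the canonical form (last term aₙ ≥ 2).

[15; 2, 3, 1, 2, 3]

1297 = 15×84 + 37
84 = 2×37 + 10
37 = 3×10 + 7
10 = 1×7 + 3
7 = 2×3 + 1
3 = 3×1 + 0  (stop)
So 1297/84 = [15; 2, 3, 1, 2, 3].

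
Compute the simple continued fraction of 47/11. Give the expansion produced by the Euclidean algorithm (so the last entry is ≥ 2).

[4; 3, 1, 2]

47 = 4×11 + 3
11 = 3×3 + 2
3 = 1×2 + 1
2 = 2×1 + 0  (stop)
So 47/11 = [4; 3, 1, 2].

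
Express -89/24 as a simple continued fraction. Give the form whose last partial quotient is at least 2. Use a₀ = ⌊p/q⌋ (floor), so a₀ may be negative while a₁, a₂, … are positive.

-89 = -4*24 + 7
24 = 3*7 + 3
7 = 2*3 + 1
3 = 3*1 + 0  (stop)
So -89/24 = [-4; 3, 2, 3].

[-4; 3, 2, 3]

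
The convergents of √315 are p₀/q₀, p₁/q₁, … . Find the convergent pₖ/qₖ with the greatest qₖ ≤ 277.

√315 = [17; 1, 2, 1, 34, …] (period length 4).
Convergents:
  p_0/q_0 = 17/1
  p_1/q_1 = 18/1
  p_2/q_2 = 53/3
  p_3/q_3 = 71/4
  p_4/q_4 = 2467/139
  p_5/q_5 = 2538/143
  p_6/q_6 = 7543/425
q_5 = 143 ≤ 277 < 425 = q_6, so the answer is 2538/143.

2538/143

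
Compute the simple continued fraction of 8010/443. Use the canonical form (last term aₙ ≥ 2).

[18; 12, 3, 3, 1, 2]

8010 = 18·443 + 36
443 = 12·36 + 11
36 = 3·11 + 3
11 = 3·3 + 2
3 = 1·2 + 1
2 = 2·1 + 0  (stop)
So 8010/443 = [18; 12, 3, 3, 1, 2].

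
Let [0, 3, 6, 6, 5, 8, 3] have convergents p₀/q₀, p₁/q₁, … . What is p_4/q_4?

Using pₖ = aₖpₖ₋₁ + pₖ₋₂, qₖ = aₖqₖ₋₁ + qₖ₋₂ (with p₋₁=1, p₋₂=0, q₋₁=0, q₋₂=1):
  k=0: a=0, p=0, q=1
  k=1: a=3, p=1, q=3
  k=2: a=6, p=6, q=19
  k=3: a=6, p=37, q=117
  k=4: a=5, p=191, q=604

191/604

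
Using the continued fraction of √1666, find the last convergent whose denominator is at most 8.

204/5

√1666 = [40; 1, 4, 2, 4, 1, 80, …] (period length 6).
Convergents:
  p_0/q_0 = 40/1
  p_1/q_1 = 41/1
  p_2/q_2 = 204/5
  p_3/q_3 = 449/11
q_2 = 5 ≤ 8 < 11 = q_3, so the answer is 204/5.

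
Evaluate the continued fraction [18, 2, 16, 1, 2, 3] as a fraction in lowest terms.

Fold from the inside: start with 3/1.
  2 + 1/3 = 7/3
  1 + 3/7 = 10/7
  16 + 7/10 = 167/10
  2 + 10/167 = 344/167
  18 + 167/344 = 6359/344

6359/344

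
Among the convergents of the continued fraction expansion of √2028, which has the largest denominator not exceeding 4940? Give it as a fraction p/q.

√2028 = [45; 30, 90, …] (period length 2).
Convergents:
  p_0/q_0 = 45/1
  p_1/q_1 = 1351/30
  p_2/q_2 = 121635/2701
  p_3/q_3 = 3650401/81060
q_2 = 2701 ≤ 4940 < 81060 = q_3, so the answer is 121635/2701.

121635/2701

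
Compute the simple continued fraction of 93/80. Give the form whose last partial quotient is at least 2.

[1; 6, 6, 2]

93 = 1*80 + 13
80 = 6*13 + 2
13 = 6*2 + 1
2 = 2*1 + 0  (stop)
So 93/80 = [1; 6, 6, 2].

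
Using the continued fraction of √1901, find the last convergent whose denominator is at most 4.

√1901 = [43; 1, 1, 1, 1, 86, …] (period length 5).
Convergents:
  p_0/q_0 = 43/1
  p_1/q_1 = 44/1
  p_2/q_2 = 87/2
  p_3/q_3 = 131/3
  p_4/q_4 = 218/5
q_3 = 3 ≤ 4 < 5 = q_4, so the answer is 131/3.

131/3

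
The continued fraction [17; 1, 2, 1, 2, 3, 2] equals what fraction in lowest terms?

1507/85

Using pₖ = aₖpₖ₋₁ + pₖ₋₂ and qₖ = aₖqₖ₋₁ + qₖ₋₂:
  k=0: a=17, p=17, q=1
  k=1: a=1, p=18, q=1
  k=2: a=2, p=53, q=3
  k=3: a=1, p=71, q=4
  k=4: a=2, p=195, q=11
  k=5: a=3, p=656, q=37
  k=6: a=2, p=1507, q=85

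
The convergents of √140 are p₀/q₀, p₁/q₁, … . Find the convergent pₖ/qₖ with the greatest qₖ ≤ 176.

1692/143

√140 = [11; 1, 4, 1, 22, …] (period length 4).
Convergents:
  p_0/q_0 = 11/1
  p_1/q_1 = 12/1
  p_2/q_2 = 59/5
  p_3/q_3 = 71/6
  p_4/q_4 = 1621/137
  p_5/q_5 = 1692/143
  p_6/q_6 = 8389/709
q_5 = 143 ≤ 176 < 709 = q_6, so the answer is 1692/143.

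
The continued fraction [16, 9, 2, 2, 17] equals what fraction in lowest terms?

Fold from the inside: start with 17/1.
  2 + 1/17 = 35/17
  2 + 17/35 = 87/35
  9 + 35/87 = 818/87
  16 + 87/818 = 13175/818

13175/818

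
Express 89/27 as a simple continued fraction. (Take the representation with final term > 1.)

89 = 3*27 + 8
27 = 3*8 + 3
8 = 2*3 + 2
3 = 1*2 + 1
2 = 2*1 + 0  (stop)
So 89/27 = [3; 3, 2, 1, 2].

[3; 3, 2, 1, 2]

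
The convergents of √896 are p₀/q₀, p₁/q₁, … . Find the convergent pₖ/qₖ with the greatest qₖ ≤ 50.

√896 = [29; 1, 13, 1, 58, …] (period length 4).
Convergents:
  p_0/q_0 = 29/1
  p_1/q_1 = 30/1
  p_2/q_2 = 419/14
  p_3/q_3 = 449/15
  p_4/q_4 = 26461/884
q_3 = 15 ≤ 50 < 884 = q_4, so the answer is 449/15.

449/15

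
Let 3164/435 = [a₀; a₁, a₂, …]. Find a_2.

1

3164 = 7·435 + 119   →  a_0 = 7
435 = 3·119 + 78   →  a_1 = 3
119 = 1·78 + 41   →  a_2 = 1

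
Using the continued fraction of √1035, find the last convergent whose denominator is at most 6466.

72257/2246

√1035 = [32; 5, 1, 5, 64, …] (period length 4).
Convergents:
  p_0/q_0 = 32/1
  p_1/q_1 = 161/5
  p_2/q_2 = 193/6
  p_3/q_3 = 1126/35
  p_4/q_4 = 72257/2246
  p_5/q_5 = 362411/11265
q_4 = 2246 ≤ 6466 < 11265 = q_5, so the answer is 72257/2246.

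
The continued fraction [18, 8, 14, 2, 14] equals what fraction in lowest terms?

Fold from the inside: start with 14/1.
  2 + 1/14 = 29/14
  14 + 14/29 = 420/29
  8 + 29/420 = 3389/420
  18 + 420/3389 = 61422/3389

61422/3389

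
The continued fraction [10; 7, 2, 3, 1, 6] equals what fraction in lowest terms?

4601/454

Using pₖ = aₖpₖ₋₁ + pₖ₋₂ and qₖ = aₖqₖ₋₁ + qₖ₋₂:
  k=0: a=10, p=10, q=1
  k=1: a=7, p=71, q=7
  k=2: a=2, p=152, q=15
  k=3: a=3, p=527, q=52
  k=4: a=1, p=679, q=67
  k=5: a=6, p=4601, q=454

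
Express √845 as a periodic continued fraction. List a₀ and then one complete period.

a₀ = ⌊√845⌋ = 29.
With m₀=0, d₀=1 and mₖ₊₁ = dₖaₖ − mₖ, dₖ₊₁ = (n − mₖ₊₁²)/dₖ, aₖ₊₁ = ⌊(a₀+mₖ₊₁)/dₖ₊₁⌋:
  k=1: m=29, d=4, a=14
  k=2: m=27, d=29, a=1
  k=3: m=2, d=29, a=1
  k=4: m=27, d=4, a=14
  k=5: m=29, d=1, a=58
d=1 and a=2a₀=58 at k=5, so the next step gives (m, d) = (29, 4) again — its k=1 value — and the period has length 5.

[29; 14, 1, 1, 14, 58]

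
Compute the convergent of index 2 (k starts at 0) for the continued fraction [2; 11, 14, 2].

Using pₖ = aₖpₖ₋₁ + pₖ₋₂, qₖ = aₖqₖ₋₁ + qₖ₋₂ (with p₋₁=1, p₋₂=0, q₋₁=0, q₋₂=1):
  k=0: a=2, p=2, q=1
  k=1: a=11, p=23, q=11
  k=2: a=14, p=324, q=155

324/155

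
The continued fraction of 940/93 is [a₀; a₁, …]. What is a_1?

940 = 10·93 + 10   →  a_0 = 10
93 = 9·10 + 3   →  a_1 = 9

9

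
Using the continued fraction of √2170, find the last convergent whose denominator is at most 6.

√2170 = [46; 1, 1, 2, 1, 1, 92, …] (period length 6).
Convergents:
  p_0/q_0 = 46/1
  p_1/q_1 = 47/1
  p_2/q_2 = 93/2
  p_3/q_3 = 233/5
  p_4/q_4 = 326/7
q_3 = 5 ≤ 6 < 7 = q_4, so the answer is 233/5.

233/5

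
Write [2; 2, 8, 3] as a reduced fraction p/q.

Fold from the inside: start with 3/1.
  8 + 1/3 = 25/3
  2 + 3/25 = 53/25
  2 + 25/53 = 131/53

131/53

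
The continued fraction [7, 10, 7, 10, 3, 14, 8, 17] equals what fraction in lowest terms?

Using pₖ = aₖpₖ₋₁ + pₖ₋₂ and qₖ = aₖqₖ₋₁ + qₖ₋₂:
  k=0: a=7, p=7, q=1
  k=1: a=10, p=71, q=10
  k=2: a=7, p=504, q=71
  k=3: a=10, p=5111, q=720
  k=4: a=3, p=15837, q=2231
  k=5: a=14, p=226829, q=31954
  k=6: a=8, p=1830469, q=257863
  k=7: a=17, p=31344802, q=4415625

31344802/4415625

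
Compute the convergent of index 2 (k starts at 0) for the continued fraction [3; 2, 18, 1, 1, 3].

129/37

Using pₖ = aₖpₖ₋₁ + pₖ₋₂, qₖ = aₖqₖ₋₁ + qₖ₋₂ (with p₋₁=1, p₋₂=0, q₋₁=0, q₋₂=1):
  k=0: a=3, p=3, q=1
  k=1: a=2, p=7, q=2
  k=2: a=18, p=129, q=37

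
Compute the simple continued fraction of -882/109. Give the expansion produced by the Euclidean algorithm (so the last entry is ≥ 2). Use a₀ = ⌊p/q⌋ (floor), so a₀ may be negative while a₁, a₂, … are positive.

-882 = -9*109 + 99
109 = 1*99 + 10
99 = 9*10 + 9
10 = 1*9 + 1
9 = 9*1 + 0  (stop)
So -882/109 = [-9; 1, 9, 1, 9].

[-9; 1, 9, 1, 9]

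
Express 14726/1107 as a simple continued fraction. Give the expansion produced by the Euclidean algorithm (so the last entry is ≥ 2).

14726 = 13·1107 + 335
1107 = 3·335 + 102
335 = 3·102 + 29
102 = 3·29 + 15
29 = 1·15 + 14
15 = 1·14 + 1
14 = 14·1 + 0  (stop)
So 14726/1107 = [13; 3, 3, 3, 1, 1, 14].

[13; 3, 3, 3, 1, 1, 14]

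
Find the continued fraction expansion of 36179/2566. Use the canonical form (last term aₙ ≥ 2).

36179 = 14·2566 + 255
2566 = 10·255 + 16
255 = 15·16 + 15
16 = 1·15 + 1
15 = 15·1 + 0  (stop)
So 36179/2566 = [14; 10, 15, 1, 15].

[14; 10, 15, 1, 15]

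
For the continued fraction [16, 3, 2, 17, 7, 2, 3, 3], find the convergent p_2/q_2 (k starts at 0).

114/7

Using pₖ = aₖpₖ₋₁ + pₖ₋₂, qₖ = aₖqₖ₋₁ + qₖ₋₂ (with p₋₁=1, p₋₂=0, q₋₁=0, q₋₂=1):
  k=0: a=16, p=16, q=1
  k=1: a=3, p=49, q=3
  k=2: a=2, p=114, q=7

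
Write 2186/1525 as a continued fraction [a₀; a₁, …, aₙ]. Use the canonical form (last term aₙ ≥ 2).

2186 = 1×1525 + 661
1525 = 2×661 + 203
661 = 3×203 + 52
203 = 3×52 + 47
52 = 1×47 + 5
47 = 9×5 + 2
5 = 2×2 + 1
2 = 2×1 + 0  (stop)
So 2186/1525 = [1; 2, 3, 3, 1, 9, 2, 2].

[1; 2, 3, 3, 1, 9, 2, 2]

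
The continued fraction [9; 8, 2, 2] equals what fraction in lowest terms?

383/42

Fold from the inside: start with 2/1.
  2 + 1/2 = 5/2
  8 + 2/5 = 42/5
  9 + 5/42 = 383/42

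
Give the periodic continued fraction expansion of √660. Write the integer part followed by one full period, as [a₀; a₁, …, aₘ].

[25; 1, 2, 4, 2, 1, 50]

a₀ = ⌊√660⌋ = 25.
With m₀=0, d₀=1 and mₖ₊₁ = dₖaₖ − mₖ, dₖ₊₁ = (n − mₖ₊₁²)/dₖ, aₖ₊₁ = ⌊(a₀+mₖ₊₁)/dₖ₊₁⌋:
  k=1: m=25, d=35, a=1
  k=2: m=10, d=16, a=2
  k=3: m=22, d=11, a=4
  k=4: m=22, d=16, a=2
  k=5: m=10, d=35, a=1
  k=6: m=25, d=1, a=50
d=1 and a=2a₀=50 at k=6, so the next step gives (m, d) = (25, 35) again — its k=1 value — and the period has length 6.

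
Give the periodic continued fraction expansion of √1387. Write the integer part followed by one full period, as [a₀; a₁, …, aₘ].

[37; 4, 8, 37, 8, 4, 74]

a₀ = ⌊√1387⌋ = 37.
With m₀=0, d₀=1 and mₖ₊₁ = dₖaₖ − mₖ, dₖ₊₁ = (n − mₖ₊₁²)/dₖ, aₖ₊₁ = ⌊(a₀+mₖ₊₁)/dₖ₊₁⌋:
  k=1: m=37, d=18, a=4
  k=2: m=35, d=9, a=8
  k=3: m=37, d=2, a=37
  k=4: m=37, d=9, a=8
  k=5: m=35, d=18, a=4
  k=6: m=37, d=1, a=74
d=1 and a=2a₀=74 at k=6, so the next step gives (m, d) = (37, 18) again — its k=1 value — and the period has length 6.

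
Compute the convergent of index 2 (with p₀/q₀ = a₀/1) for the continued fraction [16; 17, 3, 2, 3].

835/52

Using pₖ = aₖpₖ₋₁ + pₖ₋₂, qₖ = aₖqₖ₋₁ + qₖ₋₂ (with p₋₁=1, p₋₂=0, q₋₁=0, q₋₂=1):
  k=0: a=16, p=16, q=1
  k=1: a=17, p=273, q=17
  k=2: a=3, p=835, q=52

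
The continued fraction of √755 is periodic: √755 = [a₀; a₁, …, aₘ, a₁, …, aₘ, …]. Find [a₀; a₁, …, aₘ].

a₀ = ⌊√755⌋ = 27.
With m₀=0, d₀=1 and mₖ₊₁ = dₖaₖ − mₖ, dₖ₊₁ = (n − mₖ₊₁²)/dₖ, aₖ₊₁ = ⌊(a₀+mₖ₊₁)/dₖ₊₁⌋:
  k=1: m=27, d=26, a=2
  k=2: m=25, d=5, a=10
  k=3: m=25, d=26, a=2
  k=4: m=27, d=1, a=54
d=1 and a=2a₀=54 at k=4, so the next step gives (m, d) = (27, 26) again — its k=1 value — and the period has length 4.

[27; 2, 10, 2, 54]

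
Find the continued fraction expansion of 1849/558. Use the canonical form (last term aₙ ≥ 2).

1849 = 3·558 + 175
558 = 3·175 + 33
175 = 5·33 + 10
33 = 3·10 + 3
10 = 3·3 + 1
3 = 3·1 + 0  (stop)
So 1849/558 = [3; 3, 5, 3, 3, 3].

[3; 3, 5, 3, 3, 3]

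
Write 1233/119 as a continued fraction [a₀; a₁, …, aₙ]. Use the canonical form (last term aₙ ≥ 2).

1233 = 10×119 + 43
119 = 2×43 + 33
43 = 1×33 + 10
33 = 3×10 + 3
10 = 3×3 + 1
3 = 3×1 + 0  (stop)
So 1233/119 = [10; 2, 1, 3, 3, 3].

[10; 2, 1, 3, 3, 3]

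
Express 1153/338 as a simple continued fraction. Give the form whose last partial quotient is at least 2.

[3; 2, 2, 3, 6, 3]

1153 = 3·338 + 139
338 = 2·139 + 60
139 = 2·60 + 19
60 = 3·19 + 3
19 = 6·3 + 1
3 = 3·1 + 0  (stop)
So 1153/338 = [3; 2, 2, 3, 6, 3].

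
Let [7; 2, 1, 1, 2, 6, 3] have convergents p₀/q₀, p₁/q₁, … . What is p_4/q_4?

96/13

Using pₖ = aₖpₖ₋₁ + pₖ₋₂, qₖ = aₖqₖ₋₁ + qₖ₋₂ (with p₋₁=1, p₋₂=0, q₋₁=0, q₋₂=1):
  k=0: a=7, p=7, q=1
  k=1: a=2, p=15, q=2
  k=2: a=1, p=22, q=3
  k=3: a=1, p=37, q=5
  k=4: a=2, p=96, q=13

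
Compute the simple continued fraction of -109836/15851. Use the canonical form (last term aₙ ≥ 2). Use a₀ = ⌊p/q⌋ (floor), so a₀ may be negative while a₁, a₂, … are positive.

-109836 = -7*15851 + 1121
15851 = 14*1121 + 157
1121 = 7*157 + 22
157 = 7*22 + 3
22 = 7*3 + 1
3 = 3*1 + 0  (stop)
So -109836/15851 = [-7; 14, 7, 7, 7, 3].

[-7; 14, 7, 7, 7, 3]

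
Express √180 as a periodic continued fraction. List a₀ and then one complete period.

a₀ = ⌊√180⌋ = 13.
With m₀=0, d₀=1 and mₖ₊₁ = dₖaₖ − mₖ, dₖ₊₁ = (n − mₖ₊₁²)/dₖ, aₖ₊₁ = ⌊(a₀+mₖ₊₁)/dₖ₊₁⌋:
  k=1: m=13, d=11, a=2
  k=2: m=9, d=9, a=2
  k=3: m=9, d=11, a=2
  k=4: m=13, d=1, a=26
d=1 and a=2a₀=26 at k=4, so the next step gives (m, d) = (13, 11) again — its k=1 value — and the period has length 4.

[13; 2, 2, 2, 26]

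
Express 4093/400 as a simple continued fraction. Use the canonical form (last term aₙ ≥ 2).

[10; 4, 3, 3, 9]

4093 = 10*400 + 93
400 = 4*93 + 28
93 = 3*28 + 9
28 = 3*9 + 1
9 = 9*1 + 0  (stop)
So 4093/400 = [10; 4, 3, 3, 9].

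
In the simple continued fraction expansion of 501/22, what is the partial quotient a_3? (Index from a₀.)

2

501 = 22·22 + 17   →  a_0 = 22
22 = 1·17 + 5   →  a_1 = 1
17 = 3·5 + 2   →  a_2 = 3
5 = 2·2 + 1   →  a_3 = 2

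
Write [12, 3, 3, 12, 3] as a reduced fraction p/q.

4662/379

Using pₖ = aₖpₖ₋₁ + pₖ₋₂ and qₖ = aₖqₖ₋₁ + qₖ₋₂:
  k=0: a=12, p=12, q=1
  k=1: a=3, p=37, q=3
  k=2: a=3, p=123, q=10
  k=3: a=12, p=1513, q=123
  k=4: a=3, p=4662, q=379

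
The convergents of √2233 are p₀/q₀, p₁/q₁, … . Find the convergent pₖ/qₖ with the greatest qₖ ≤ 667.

√2233 = [47; 3, 1, 12, 1, 3, 94, …] (period length 6).
Convergents:
  p_0/q_0 = 47/1
  p_1/q_1 = 142/3
  p_2/q_2 = 189/4
  p_3/q_3 = 2410/51
  p_4/q_4 = 2599/55
  p_5/q_5 = 10207/216
  p_6/q_6 = 962057/20359
q_5 = 216 ≤ 667 < 20359 = q_6, so the answer is 10207/216.

10207/216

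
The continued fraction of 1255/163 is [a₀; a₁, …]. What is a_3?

1255 = 7·163 + 114   →  a_0 = 7
163 = 1·114 + 49   →  a_1 = 1
114 = 2·49 + 16   →  a_2 = 2
49 = 3·16 + 1   →  a_3 = 3

3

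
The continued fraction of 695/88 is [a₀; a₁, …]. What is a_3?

695 = 7·88 + 79   →  a_0 = 7
88 = 1·79 + 9   →  a_1 = 1
79 = 8·9 + 7   →  a_2 = 8
9 = 1·7 + 2   →  a_3 = 1

1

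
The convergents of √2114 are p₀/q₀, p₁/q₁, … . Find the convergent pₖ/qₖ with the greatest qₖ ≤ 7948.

√2114 = [45; 1, 44, 1, 90, …] (period length 4).
Convergents:
  p_0/q_0 = 45/1
  p_1/q_1 = 46/1
  p_2/q_2 = 2069/45
  p_3/q_3 = 2115/46
  p_4/q_4 = 192419/4185
  p_5/q_5 = 194534/4231
  p_6/q_6 = 8751915/190349
q_5 = 4231 ≤ 7948 < 190349 = q_6, so the answer is 194534/4231.

194534/4231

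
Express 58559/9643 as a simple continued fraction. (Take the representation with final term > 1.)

58559 = 6×9643 + 701
9643 = 13×701 + 530
701 = 1×530 + 171
530 = 3×171 + 17
171 = 10×17 + 1
17 = 17×1 + 0  (stop)
So 58559/9643 = [6; 13, 1, 3, 10, 17].

[6; 13, 1, 3, 10, 17]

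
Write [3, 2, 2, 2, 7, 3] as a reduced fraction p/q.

Fold from the inside: start with 3/1.
  7 + 1/3 = 22/3
  2 + 3/22 = 47/22
  2 + 22/47 = 116/47
  2 + 47/116 = 279/116
  3 + 116/279 = 953/279

953/279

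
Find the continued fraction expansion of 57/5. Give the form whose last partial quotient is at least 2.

57 = 11*5 + 2
5 = 2*2 + 1
2 = 2*1 + 0  (stop)
So 57/5 = [11; 2, 2].

[11; 2, 2]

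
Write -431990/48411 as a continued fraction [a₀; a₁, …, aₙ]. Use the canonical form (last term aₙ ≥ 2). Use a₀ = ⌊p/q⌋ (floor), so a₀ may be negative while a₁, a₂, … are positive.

[-9; 13, 19, 8, 2, 3, 3]

-431990 = -9·48411 + 3709
48411 = 13·3709 + 194
3709 = 19·194 + 23
194 = 8·23 + 10
23 = 2·10 + 3
10 = 3·3 + 1
3 = 3·1 + 0  (stop)
So -431990/48411 = [-9; 13, 19, 8, 2, 3, 3].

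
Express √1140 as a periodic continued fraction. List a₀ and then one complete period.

a₀ = ⌊√1140⌋ = 33.
With m₀=0, d₀=1 and mₖ₊₁ = dₖaₖ − mₖ, dₖ₊₁ = (n − mₖ₊₁²)/dₖ, aₖ₊₁ = ⌊(a₀+mₖ₊₁)/dₖ₊₁⌋:
  k=1: m=33, d=51, a=1
  k=2: m=18, d=16, a=3
  k=3: m=30, d=15, a=4
  k=4: m=30, d=16, a=3
  k=5: m=18, d=51, a=1
  k=6: m=33, d=1, a=66
d=1 and a=2a₀=66 at k=6, so the next step gives (m, d) = (33, 51) again — its k=1 value — and the period has length 6.

[33; 1, 3, 4, 3, 1, 66]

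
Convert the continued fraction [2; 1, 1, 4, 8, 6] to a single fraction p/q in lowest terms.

1157/453

Fold from the inside: start with 6/1.
  8 + 1/6 = 49/6
  4 + 6/49 = 202/49
  1 + 49/202 = 251/202
  1 + 202/251 = 453/251
  2 + 251/453 = 1157/453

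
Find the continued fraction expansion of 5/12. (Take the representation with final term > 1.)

5 = 0·12 + 5
12 = 2·5 + 2
5 = 2·2 + 1
2 = 2·1 + 0  (stop)
So 5/12 = [0; 2, 2, 2].

[0; 2, 2, 2]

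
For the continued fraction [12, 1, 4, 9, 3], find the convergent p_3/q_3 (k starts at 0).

589/46

Using pₖ = aₖpₖ₋₁ + pₖ₋₂, qₖ = aₖqₖ₋₁ + qₖ₋₂ (with p₋₁=1, p₋₂=0, q₋₁=0, q₋₂=1):
  k=0: a=12, p=12, q=1
  k=1: a=1, p=13, q=1
  k=2: a=4, p=64, q=5
  k=3: a=9, p=589, q=46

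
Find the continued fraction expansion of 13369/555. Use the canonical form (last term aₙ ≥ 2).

[24; 11, 3, 16]

13369 = 24·555 + 49
555 = 11·49 + 16
49 = 3·16 + 1
16 = 16·1 + 0  (stop)
So 13369/555 = [24; 11, 3, 16].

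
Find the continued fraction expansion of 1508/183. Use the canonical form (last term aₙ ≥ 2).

1508 = 8×183 + 44
183 = 4×44 + 7
44 = 6×7 + 2
7 = 3×2 + 1
2 = 2×1 + 0  (stop)
So 1508/183 = [8; 4, 6, 3, 2].

[8; 4, 6, 3, 2]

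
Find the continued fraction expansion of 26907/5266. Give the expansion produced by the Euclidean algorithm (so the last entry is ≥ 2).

[5; 9, 7, 1, 9, 2, 3]

26907 = 5*5266 + 577
5266 = 9*577 + 73
577 = 7*73 + 66
73 = 1*66 + 7
66 = 9*7 + 3
7 = 2*3 + 1
3 = 3*1 + 0  (stop)
So 26907/5266 = [5; 9, 7, 1, 9, 2, 3].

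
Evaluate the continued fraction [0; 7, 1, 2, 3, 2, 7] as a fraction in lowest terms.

171/1316

Fold from the inside: start with 7/1.
  2 + 1/7 = 15/7
  3 + 7/15 = 52/15
  2 + 15/52 = 119/52
  1 + 52/119 = 171/119
  7 + 119/171 = 1316/171
  0 + 171/1316 = 171/1316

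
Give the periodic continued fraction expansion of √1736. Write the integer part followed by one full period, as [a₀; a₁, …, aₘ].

[41; 1, 1, 1, 82]

a₀ = ⌊√1736⌋ = 41.
With m₀=0, d₀=1 and mₖ₊₁ = dₖaₖ − mₖ, dₖ₊₁ = (n − mₖ₊₁²)/dₖ, aₖ₊₁ = ⌊(a₀+mₖ₊₁)/dₖ₊₁⌋:
  k=1: m=41, d=55, a=1
  k=2: m=14, d=28, a=1
  k=3: m=14, d=55, a=1
  k=4: m=41, d=1, a=82
d=1 and a=2a₀=82 at k=4, so the next step gives (m, d) = (41, 55) again — its k=1 value — and the period has length 4.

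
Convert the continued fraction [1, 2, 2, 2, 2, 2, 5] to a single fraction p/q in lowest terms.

Using pₖ = aₖpₖ₋₁ + pₖ₋₂ and qₖ = aₖqₖ₋₁ + qₖ₋₂:
  k=0: a=1, p=1, q=1
  k=1: a=2, p=3, q=2
  k=2: a=2, p=7, q=5
  k=3: a=2, p=17, q=12
  k=4: a=2, p=41, q=29
  k=5: a=2, p=99, q=70
  k=6: a=5, p=536, q=379

536/379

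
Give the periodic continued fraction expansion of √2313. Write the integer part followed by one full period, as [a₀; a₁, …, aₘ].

a₀ = ⌊√2313⌋ = 48.
With m₀=0, d₀=1 and mₖ₊₁ = dₖaₖ − mₖ, dₖ₊₁ = (n − mₖ₊₁²)/dₖ, aₖ₊₁ = ⌊(a₀+mₖ₊₁)/dₖ₊₁⌋:
  k=1: m=48, d=9, a=10
  k=2: m=42, d=61, a=1
  k=3: m=19, d=32, a=2
  k=4: m=45, d=9, a=10
  k=5: m=45, d=32, a=2
  k=6: m=19, d=61, a=1
  k=7: m=42, d=9, a=10
  k=8: m=48, d=1, a=96
d=1 and a=2a₀=96 at k=8, so the next step gives (m, d) = (48, 9) again — its k=1 value — and the period has length 8.

[48; 10, 1, 2, 10, 2, 1, 10, 96]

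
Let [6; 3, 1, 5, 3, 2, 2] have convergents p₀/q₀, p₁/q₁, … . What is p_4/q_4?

Using pₖ = aₖpₖ₋₁ + pₖ₋₂, qₖ = aₖqₖ₋₁ + qₖ₋₂ (with p₋₁=1, p₋₂=0, q₋₁=0, q₋₂=1):
  k=0: a=6, p=6, q=1
  k=1: a=3, p=19, q=3
  k=2: a=1, p=25, q=4
  k=3: a=5, p=144, q=23
  k=4: a=3, p=457, q=73

457/73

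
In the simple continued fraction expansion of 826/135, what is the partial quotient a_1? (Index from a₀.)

8

826 = 6·135 + 16   →  a_0 = 6
135 = 8·16 + 7   →  a_1 = 8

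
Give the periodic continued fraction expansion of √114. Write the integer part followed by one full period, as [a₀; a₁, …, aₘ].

a₀ = ⌊√114⌋ = 10.
With m₀=0, d₀=1 and mₖ₊₁ = dₖaₖ − mₖ, dₖ₊₁ = (n − mₖ₊₁²)/dₖ, aₖ₊₁ = ⌊(a₀+mₖ₊₁)/dₖ₊₁⌋:
  k=1: m=10, d=14, a=1
  k=2: m=4, d=7, a=2
  k=3: m=10, d=2, a=10
  k=4: m=10, d=7, a=2
  k=5: m=4, d=14, a=1
  k=6: m=10, d=1, a=20
d=1 and a=2a₀=20 at k=6, so the next step gives (m, d) = (10, 14) again — its k=1 value — and the period has length 6.

[10; 1, 2, 10, 2, 1, 20]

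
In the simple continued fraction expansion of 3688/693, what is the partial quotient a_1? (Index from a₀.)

3688 = 5·693 + 223   →  a_0 = 5
693 = 3·223 + 24   →  a_1 = 3

3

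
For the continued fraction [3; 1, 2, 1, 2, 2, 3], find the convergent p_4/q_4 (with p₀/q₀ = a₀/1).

41/11

Using pₖ = aₖpₖ₋₁ + pₖ₋₂, qₖ = aₖqₖ₋₁ + qₖ₋₂ (with p₋₁=1, p₋₂=0, q₋₁=0, q₋₂=1):
  k=0: a=3, p=3, q=1
  k=1: a=1, p=4, q=1
  k=2: a=2, p=11, q=3
  k=3: a=1, p=15, q=4
  k=4: a=2, p=41, q=11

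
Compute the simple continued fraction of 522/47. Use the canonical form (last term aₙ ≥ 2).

[11; 9, 2, 2]

522 = 11*47 + 5
47 = 9*5 + 2
5 = 2*2 + 1
2 = 2*1 + 0  (stop)
So 522/47 = [11; 9, 2, 2].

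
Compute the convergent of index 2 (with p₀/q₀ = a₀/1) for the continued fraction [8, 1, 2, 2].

26/3

Using pₖ = aₖpₖ₋₁ + pₖ₋₂, qₖ = aₖqₖ₋₁ + qₖ₋₂ (with p₋₁=1, p₋₂=0, q₋₁=0, q₋₂=1):
  k=0: a=8, p=8, q=1
  k=1: a=1, p=9, q=1
  k=2: a=2, p=26, q=3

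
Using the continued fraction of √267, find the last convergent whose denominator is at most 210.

2402/147

√267 = [16; 2, 1, 15, 1, 2, 32, …] (period length 6).
Convergents:
  p_0/q_0 = 16/1
  p_1/q_1 = 33/2
  p_2/q_2 = 49/3
  p_3/q_3 = 768/47
  p_4/q_4 = 817/50
  p_5/q_5 = 2402/147
  p_6/q_6 = 77681/4754
q_5 = 147 ≤ 210 < 4754 = q_6, so the answer is 2402/147.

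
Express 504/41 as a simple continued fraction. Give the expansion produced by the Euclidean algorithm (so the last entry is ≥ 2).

[12; 3, 2, 2, 2]

504 = 12×41 + 12
41 = 3×12 + 5
12 = 2×5 + 2
5 = 2×2 + 1
2 = 2×1 + 0  (stop)
So 504/41 = [12; 3, 2, 2, 2].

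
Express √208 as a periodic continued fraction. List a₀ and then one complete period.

a₀ = ⌊√208⌋ = 14.

[14; 2, 2, 1, 2, 2, 28]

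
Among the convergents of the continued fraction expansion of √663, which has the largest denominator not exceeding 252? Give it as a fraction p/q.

5330/207

√663 = [25; 1, 2, 1, 50, …] (period length 4).
Convergents:
  p_0/q_0 = 25/1
  p_1/q_1 = 26/1
  p_2/q_2 = 77/3
  p_3/q_3 = 103/4
  p_4/q_4 = 5227/203
  p_5/q_5 = 5330/207
  p_6/q_6 = 15887/617
q_5 = 207 ≤ 252 < 617 = q_6, so the answer is 5330/207.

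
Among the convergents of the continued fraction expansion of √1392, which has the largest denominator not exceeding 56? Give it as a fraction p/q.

1567/42

√1392 = [37; 3, 4, 3, 74, …] (period length 4).
Convergents:
  p_0/q_0 = 37/1
  p_1/q_1 = 112/3
  p_2/q_2 = 485/13
  p_3/q_3 = 1567/42
  p_4/q_4 = 116443/3121
q_3 = 42 ≤ 56 < 3121 = q_4, so the answer is 1567/42.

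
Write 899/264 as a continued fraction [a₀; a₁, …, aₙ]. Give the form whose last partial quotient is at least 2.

[3; 2, 2, 7, 7]

899 = 3*264 + 107
264 = 2*107 + 50
107 = 2*50 + 7
50 = 7*7 + 1
7 = 7*1 + 0  (stop)
So 899/264 = [3; 2, 2, 7, 7].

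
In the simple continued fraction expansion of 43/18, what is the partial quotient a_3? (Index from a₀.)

43 = 2·18 + 7   →  a_0 = 2
18 = 2·7 + 4   →  a_1 = 2
7 = 1·4 + 3   →  a_2 = 1
4 = 1·3 + 1   →  a_3 = 1

1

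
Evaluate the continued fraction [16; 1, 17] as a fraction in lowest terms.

Fold from the inside: start with 17/1.
  1 + 1/17 = 18/17
  16 + 17/18 = 305/18

305/18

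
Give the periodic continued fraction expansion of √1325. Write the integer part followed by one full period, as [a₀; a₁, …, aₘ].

a₀ = ⌊√1325⌋ = 36.
With m₀=0, d₀=1 and mₖ₊₁ = dₖaₖ − mₖ, dₖ₊₁ = (n − mₖ₊₁²)/dₖ, aₖ₊₁ = ⌊(a₀+mₖ₊₁)/dₖ₊₁⌋:
  k=1: m=36, d=29, a=2
  k=2: m=22, d=29, a=2
  k=3: m=36, d=1, a=72
d=1 and a=2a₀=72 at k=3, so the next step gives (m, d) = (36, 29) again — its k=1 value — and the period has length 3.

[36; 2, 2, 72]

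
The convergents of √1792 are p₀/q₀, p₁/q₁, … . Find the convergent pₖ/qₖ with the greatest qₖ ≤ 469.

√1792 = [42; 3, 84, …] (period length 2).
Convergents:
  p_0/q_0 = 42/1
  p_1/q_1 = 127/3
  p_2/q_2 = 10710/253
  p_3/q_3 = 32257/762
q_2 = 253 ≤ 469 < 762 = q_3, so the answer is 10710/253.

10710/253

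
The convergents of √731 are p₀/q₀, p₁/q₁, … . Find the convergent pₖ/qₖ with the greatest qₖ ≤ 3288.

39447/1459

√731 = [27; 27, 54, …] (period length 2).
Convergents:
  p_0/q_0 = 27/1
  p_1/q_1 = 730/27
  p_2/q_2 = 39447/1459
  p_3/q_3 = 1065799/39420
q_2 = 1459 ≤ 3288 < 39420 = q_3, so the answer is 39447/1459.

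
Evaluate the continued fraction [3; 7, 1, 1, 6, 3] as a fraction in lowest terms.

968/309

Using pₖ = aₖpₖ₋₁ + pₖ₋₂ and qₖ = aₖqₖ₋₁ + qₖ₋₂:
  k=0: a=3, p=3, q=1
  k=1: a=7, p=22, q=7
  k=2: a=1, p=25, q=8
  k=3: a=1, p=47, q=15
  k=4: a=6, p=307, q=98
  k=5: a=3, p=968, q=309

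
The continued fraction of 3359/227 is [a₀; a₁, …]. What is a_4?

3359 = 14·227 + 181   →  a_0 = 14
227 = 1·181 + 46   →  a_1 = 1
181 = 3·46 + 43   →  a_2 = 3
46 = 1·43 + 3   →  a_3 = 1
43 = 14·3 + 1   →  a_4 = 14

14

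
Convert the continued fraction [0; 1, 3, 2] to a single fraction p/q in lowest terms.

Fold from the inside: start with 2/1.
  3 + 1/2 = 7/2
  1 + 2/7 = 9/7
  0 + 7/9 = 7/9

7/9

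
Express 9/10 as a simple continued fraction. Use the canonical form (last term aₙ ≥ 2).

[0; 1, 9]

9 = 0·10 + 9
10 = 1·9 + 1
9 = 9·1 + 0  (stop)
So 9/10 = [0; 1, 9].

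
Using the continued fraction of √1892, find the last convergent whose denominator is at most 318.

√1892 = [43; 2, 86, …] (period length 2).
Convergents:
  p_0/q_0 = 43/1
  p_1/q_1 = 87/2
  p_2/q_2 = 7525/173
  p_3/q_3 = 15137/348
q_2 = 173 ≤ 318 < 348 = q_3, so the answer is 7525/173.

7525/173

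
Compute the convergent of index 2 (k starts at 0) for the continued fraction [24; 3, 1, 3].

Using pₖ = aₖpₖ₋₁ + pₖ₋₂, qₖ = aₖqₖ₋₁ + qₖ₋₂ (with p₋₁=1, p₋₂=0, q₋₁=0, q₋₂=1):
  k=0: a=24, p=24, q=1
  k=1: a=3, p=73, q=3
  k=2: a=1, p=97, q=4

97/4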